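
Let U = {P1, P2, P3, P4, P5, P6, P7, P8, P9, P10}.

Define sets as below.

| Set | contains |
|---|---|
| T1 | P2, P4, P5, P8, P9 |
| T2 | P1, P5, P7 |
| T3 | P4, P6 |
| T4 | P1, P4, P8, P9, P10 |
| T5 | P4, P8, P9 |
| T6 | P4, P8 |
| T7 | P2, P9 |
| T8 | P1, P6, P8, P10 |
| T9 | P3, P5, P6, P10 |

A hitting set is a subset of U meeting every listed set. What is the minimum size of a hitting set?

4

H = {P1, P2, P4, P5} meets every set (each contains at least one member of H), and |H| = 4.
No choice of 3 points meets every set, so 4 is the minimum.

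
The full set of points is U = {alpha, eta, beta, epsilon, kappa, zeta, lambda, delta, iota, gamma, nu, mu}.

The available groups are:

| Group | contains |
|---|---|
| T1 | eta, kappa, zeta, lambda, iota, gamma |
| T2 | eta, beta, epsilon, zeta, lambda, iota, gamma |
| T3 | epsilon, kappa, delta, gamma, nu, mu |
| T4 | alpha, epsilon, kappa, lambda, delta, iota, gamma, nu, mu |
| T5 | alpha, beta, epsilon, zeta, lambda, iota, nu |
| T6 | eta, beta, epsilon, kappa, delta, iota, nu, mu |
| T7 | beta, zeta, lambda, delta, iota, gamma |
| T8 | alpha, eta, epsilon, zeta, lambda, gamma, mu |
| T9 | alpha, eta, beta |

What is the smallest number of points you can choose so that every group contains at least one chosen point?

2

H = {beta, gamma} meets every group (each contains at least one member of H), and |H| = 2.
The groups T3, T9 are pairwise disjoint, so any hitting set needs a separate point for each — at least 2. Hence 2 is optimal.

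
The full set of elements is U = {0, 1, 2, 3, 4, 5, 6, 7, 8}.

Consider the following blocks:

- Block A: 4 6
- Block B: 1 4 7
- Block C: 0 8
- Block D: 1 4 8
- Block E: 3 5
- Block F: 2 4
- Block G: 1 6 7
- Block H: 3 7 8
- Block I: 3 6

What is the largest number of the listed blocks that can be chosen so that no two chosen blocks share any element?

C, E, F, G are pairwise disjoint (C={0,8}; E={3,5}; F={2,4}; G={1,6,7}).
Every remaining block overlaps one of these, and no 5 of the listed blocks are pairwise disjoint, so 4 is the maximum.

4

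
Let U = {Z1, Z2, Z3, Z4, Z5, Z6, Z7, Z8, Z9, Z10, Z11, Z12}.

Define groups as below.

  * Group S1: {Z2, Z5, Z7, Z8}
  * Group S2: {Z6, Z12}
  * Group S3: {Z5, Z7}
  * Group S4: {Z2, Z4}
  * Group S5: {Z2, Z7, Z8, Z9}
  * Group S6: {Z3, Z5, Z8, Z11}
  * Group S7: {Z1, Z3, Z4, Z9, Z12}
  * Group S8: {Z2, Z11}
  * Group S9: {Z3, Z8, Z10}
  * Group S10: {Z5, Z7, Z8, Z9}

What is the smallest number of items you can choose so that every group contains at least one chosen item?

4

Take H = {Z2, Z3, Z6, Z7}. Each listed group contains at least one of these, so H is a hitting set of size 4.
The groups S2, S3, S8, S9 are pairwise disjoint, so any hitting set needs a separate item for each — at least 4. Hence 4 is optimal.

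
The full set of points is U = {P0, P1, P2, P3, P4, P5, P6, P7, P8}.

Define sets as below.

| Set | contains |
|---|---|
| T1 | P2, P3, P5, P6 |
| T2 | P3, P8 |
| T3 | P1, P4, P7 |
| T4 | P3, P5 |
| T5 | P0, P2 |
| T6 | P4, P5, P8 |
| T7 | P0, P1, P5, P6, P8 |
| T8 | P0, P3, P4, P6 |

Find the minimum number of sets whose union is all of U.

T1 and T3 and T7 together: T1 ∪ T3 ∪ T7 = {P0, P1, P2, P3, P4, P5, P6, P7, P8} — every point is covered.
Only T3 contains P7, so T3 is forced; the remaining 6 points need at least 2 more sets (each remaining set adds at most 4) — so at least 3 sets are needed, and 3 is optimal.

3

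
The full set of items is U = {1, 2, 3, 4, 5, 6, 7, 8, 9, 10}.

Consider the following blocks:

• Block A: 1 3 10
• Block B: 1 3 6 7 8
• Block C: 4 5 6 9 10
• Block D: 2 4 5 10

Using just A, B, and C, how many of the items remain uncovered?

1

Union of A, B, C = {1, 3, 4, 5, 6, 7, 8, 9, 10}.
Not covered: 2 — 1 item.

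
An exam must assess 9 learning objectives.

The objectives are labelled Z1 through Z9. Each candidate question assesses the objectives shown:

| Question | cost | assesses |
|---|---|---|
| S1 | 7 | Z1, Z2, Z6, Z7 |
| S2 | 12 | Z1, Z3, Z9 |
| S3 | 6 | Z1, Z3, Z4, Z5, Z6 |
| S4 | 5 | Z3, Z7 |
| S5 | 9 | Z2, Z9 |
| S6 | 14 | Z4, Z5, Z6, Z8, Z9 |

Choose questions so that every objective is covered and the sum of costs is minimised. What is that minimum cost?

S1, S4, S6 together cover every objective (S1 ∪ S4 ∪ S6 = {Z1, Z2, Z3, Z4, Z5, Z6, Z7, Z8, Z9}); total cost 7 + 5 + 14 = 26.
The greedy pick S3, S1, S6 costs 27; no covering selection beats 26.

26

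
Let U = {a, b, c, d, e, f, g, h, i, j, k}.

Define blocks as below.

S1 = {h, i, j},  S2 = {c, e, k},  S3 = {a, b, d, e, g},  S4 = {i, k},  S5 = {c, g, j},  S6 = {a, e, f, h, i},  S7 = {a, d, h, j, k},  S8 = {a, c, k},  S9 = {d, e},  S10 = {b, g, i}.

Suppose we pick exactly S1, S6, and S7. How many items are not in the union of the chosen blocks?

Union of S1, S6, S7 = {a, d, e, f, h, i, j, k}.
Not covered: b, c, g — 3 items.

3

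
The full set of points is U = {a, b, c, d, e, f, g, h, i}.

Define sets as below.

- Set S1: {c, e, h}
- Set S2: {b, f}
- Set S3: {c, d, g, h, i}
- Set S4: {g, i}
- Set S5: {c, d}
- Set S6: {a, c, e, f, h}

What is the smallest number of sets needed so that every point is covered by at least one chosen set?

3

Take {S2, S3, S6}. Their union is {a, b, c, d, e, f, g, h, i}, which is all 9 points.
Only S6 contains a, so S6 is forced; the remaining 4 points need at least 2 more sets (each remaining set adds at most 3) — so at least 3 sets are needed, and 3 is optimal.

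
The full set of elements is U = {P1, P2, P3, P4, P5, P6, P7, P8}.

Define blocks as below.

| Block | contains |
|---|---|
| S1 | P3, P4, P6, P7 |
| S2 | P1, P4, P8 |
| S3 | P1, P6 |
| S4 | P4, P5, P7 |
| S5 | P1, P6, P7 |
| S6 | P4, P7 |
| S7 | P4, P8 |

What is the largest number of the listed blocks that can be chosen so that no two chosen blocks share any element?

2

S3, S4 are pairwise disjoint (S3={P1,P6}; S4={P4,P5,P7}).
Every remaining block overlaps one of these, and no 3 of the listed blocks are pairwise disjoint, so 2 is the maximum.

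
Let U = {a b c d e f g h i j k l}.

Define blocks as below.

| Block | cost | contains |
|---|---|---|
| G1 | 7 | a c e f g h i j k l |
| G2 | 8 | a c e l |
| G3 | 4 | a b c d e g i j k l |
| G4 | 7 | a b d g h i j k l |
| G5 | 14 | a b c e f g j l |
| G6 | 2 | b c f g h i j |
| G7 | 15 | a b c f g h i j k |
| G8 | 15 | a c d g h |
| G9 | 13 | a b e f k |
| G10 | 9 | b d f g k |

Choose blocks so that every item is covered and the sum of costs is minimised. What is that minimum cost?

G3, G6 together cover every item (G3 ∪ G6 = {a, b, c, d, e, f, g, h, i, j, k, l}); total cost 4 + 2 = 6.
No covering selection has total cost below 6.

6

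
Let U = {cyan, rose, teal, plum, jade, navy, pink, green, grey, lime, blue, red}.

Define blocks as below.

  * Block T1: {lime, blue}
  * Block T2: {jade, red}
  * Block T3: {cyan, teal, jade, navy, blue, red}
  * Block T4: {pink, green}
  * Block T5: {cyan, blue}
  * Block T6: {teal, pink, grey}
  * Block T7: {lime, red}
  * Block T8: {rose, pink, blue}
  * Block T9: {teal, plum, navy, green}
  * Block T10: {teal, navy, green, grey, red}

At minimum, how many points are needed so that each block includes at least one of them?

4

The 4 points {navy, pink, blue, red} hit every block.
No choice of 3 points meets every block, so 4 is the minimum.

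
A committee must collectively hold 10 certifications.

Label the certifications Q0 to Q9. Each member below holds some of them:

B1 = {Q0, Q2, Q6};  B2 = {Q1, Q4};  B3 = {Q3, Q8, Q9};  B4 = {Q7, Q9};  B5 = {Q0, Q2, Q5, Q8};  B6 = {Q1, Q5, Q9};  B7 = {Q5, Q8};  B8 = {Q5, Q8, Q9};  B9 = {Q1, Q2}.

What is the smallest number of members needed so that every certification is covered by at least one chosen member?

5

B1 and B2 and B3 and B4 and B5 together: B1 ∪ B2 ∪ B3 ∪ B4 ∪ B5 = {Q0, Q1, Q2, Q3, Q4, Q5, Q6, Q7, Q8, Q9} — every certification is covered.
No 4 of the 9 members cover everything (all 126 combinations miss at least one certification), so 5 is optimal.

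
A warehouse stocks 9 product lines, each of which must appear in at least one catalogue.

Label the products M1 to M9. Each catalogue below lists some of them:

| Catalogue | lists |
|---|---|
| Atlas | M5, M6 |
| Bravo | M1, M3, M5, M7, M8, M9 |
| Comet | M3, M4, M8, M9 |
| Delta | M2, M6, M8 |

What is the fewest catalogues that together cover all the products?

Bravo and Comet and Delta together: Bravo ∪ Comet ∪ Delta = {M1, M2, M3, M4, M5, M6, M7, M8, M9} — every product is covered.
Only Bravo contains M1, so Bravo is forced; the remaining 3 products need at least 2 more catalogues (each remaining catalogue adds at most 2) — so at least 3 catalogues are needed, and 3 is optimal.

3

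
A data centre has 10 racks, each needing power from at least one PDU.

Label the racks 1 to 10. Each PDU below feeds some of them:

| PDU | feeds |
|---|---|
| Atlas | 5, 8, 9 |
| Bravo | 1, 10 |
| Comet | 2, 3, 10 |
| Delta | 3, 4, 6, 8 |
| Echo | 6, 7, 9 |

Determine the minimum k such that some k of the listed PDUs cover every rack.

Take {Atlas, Bravo, Comet, Delta, Echo}. Their union is {1, 2, 3, 4, 5, 6, 7, 8, 9, 10}, which is all 10 racks.
No 4 of the 5 PDUs cover everything (all 5 combinations miss at least one rack), so 5 is optimal.

5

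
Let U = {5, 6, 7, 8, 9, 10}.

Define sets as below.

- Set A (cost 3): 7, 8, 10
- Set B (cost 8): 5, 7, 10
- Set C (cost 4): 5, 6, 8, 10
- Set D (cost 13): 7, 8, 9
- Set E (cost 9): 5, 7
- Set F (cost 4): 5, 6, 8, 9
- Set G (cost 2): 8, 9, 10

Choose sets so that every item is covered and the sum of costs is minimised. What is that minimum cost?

7

A, F together cover every item (A ∪ F = {5, 6, 7, 8, 9, 10}); total cost 3 + 4 = 7.
The greedy pick G, C, A costs 9; no covering selection beats 7.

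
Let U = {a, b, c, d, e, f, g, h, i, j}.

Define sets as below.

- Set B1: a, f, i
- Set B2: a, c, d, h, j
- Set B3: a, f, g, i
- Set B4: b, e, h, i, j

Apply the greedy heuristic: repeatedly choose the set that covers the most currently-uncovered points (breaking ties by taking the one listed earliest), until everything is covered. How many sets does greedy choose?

3

Greedy: pick B2 (covers 5 new) → pick B3 (covers 3 new) → pick B4 (covers 2 new). Total picks: 3.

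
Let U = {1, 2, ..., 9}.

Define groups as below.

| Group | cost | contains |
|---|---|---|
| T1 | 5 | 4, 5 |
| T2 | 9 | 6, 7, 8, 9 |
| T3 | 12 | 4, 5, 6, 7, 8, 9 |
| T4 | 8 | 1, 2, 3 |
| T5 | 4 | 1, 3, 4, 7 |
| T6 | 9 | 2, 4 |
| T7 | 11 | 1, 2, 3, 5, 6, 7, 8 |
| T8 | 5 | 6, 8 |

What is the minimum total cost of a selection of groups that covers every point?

20

T3, T4 together cover every point (T3 ∪ T4 = {1, 2, 3, 4, 5, 6, 7, 8, 9}); total cost 12 + 8 = 20.
The greedy pick T5, T8, T1, T4, T2 costs 31; no covering selection beats 20.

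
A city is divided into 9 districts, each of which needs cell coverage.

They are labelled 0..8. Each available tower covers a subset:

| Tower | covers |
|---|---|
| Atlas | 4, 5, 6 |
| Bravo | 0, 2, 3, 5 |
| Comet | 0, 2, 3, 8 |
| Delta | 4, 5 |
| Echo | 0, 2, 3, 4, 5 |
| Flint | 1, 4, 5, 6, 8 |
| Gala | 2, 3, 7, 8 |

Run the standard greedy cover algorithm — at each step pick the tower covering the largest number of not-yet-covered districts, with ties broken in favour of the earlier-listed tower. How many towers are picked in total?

3

Greedy: pick Echo (covers 5 new) → pick Flint (covers 3 new) → pick Gala (covers 1 new). Total picks: 3.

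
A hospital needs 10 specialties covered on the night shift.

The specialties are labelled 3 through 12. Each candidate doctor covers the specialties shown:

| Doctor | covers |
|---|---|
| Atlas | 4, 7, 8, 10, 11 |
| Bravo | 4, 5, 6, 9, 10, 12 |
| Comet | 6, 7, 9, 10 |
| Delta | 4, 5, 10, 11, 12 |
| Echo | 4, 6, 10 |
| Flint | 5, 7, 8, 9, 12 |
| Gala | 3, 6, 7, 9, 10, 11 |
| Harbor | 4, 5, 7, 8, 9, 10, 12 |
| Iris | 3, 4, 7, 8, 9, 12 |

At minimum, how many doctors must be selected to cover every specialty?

2

Gala and Harbor together: Gala ∪ Harbor = {3, 4, 5, 6, 7, 8, 9, 10, 11, 12} — every specialty is covered.
No single doctor has all 10 specialties (the largest, Harbor, has 7), so 2 is optimal.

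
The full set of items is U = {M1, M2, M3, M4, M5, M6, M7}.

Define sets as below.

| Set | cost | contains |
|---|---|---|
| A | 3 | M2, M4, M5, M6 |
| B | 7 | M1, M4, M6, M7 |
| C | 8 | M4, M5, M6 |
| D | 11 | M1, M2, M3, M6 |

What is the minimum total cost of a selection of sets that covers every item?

A, B, D together cover every item (A ∪ B ∪ D = {M1, M2, M3, M4, M5, M6, M7}); total cost 3 + 7 + 11 = 21.
No covering selection has total cost below 21.

21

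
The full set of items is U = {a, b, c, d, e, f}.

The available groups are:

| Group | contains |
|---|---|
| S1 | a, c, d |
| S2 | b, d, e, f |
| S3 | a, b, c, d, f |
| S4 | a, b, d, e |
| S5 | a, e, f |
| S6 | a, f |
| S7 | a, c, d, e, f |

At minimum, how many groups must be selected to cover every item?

S3 and S4 cover everything between them: the union {a, b, c, d, e, f} is all of U.
No single group has all 6 items (the largest, S3, has 5), so 2 is optimal.

2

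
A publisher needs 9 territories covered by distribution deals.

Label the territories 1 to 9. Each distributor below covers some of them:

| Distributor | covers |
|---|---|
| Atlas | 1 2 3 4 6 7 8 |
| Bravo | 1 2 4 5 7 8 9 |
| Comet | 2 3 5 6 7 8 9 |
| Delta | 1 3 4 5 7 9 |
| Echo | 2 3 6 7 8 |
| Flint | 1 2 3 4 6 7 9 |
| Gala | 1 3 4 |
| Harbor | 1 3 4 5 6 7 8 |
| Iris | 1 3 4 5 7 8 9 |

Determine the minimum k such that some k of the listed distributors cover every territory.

Take {Comet, Flint}. Their union is {1, 2, 3, 4, 5, 6, 7, 8, 9}, which is all 9 territories.
No single distributor has all 9 territories (the largest, Atlas, has 7), so 2 is optimal.

2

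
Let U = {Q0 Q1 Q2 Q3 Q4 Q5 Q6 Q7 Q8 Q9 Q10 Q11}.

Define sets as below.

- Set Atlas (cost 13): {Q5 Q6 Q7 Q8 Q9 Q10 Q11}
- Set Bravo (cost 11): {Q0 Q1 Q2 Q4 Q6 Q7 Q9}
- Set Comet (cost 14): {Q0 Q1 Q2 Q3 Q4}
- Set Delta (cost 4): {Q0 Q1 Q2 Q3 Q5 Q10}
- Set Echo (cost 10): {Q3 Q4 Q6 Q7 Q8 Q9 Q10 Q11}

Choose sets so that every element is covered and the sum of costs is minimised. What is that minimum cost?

14

Delta, Echo together cover every element (Delta ∪ Echo = {Q0, Q1, Q2, Q3, Q4, Q5, Q6, Q7, Q8, Q9, Q10, Q11}); total cost 4 + 10 = 14.
No covering selection has total cost below 14.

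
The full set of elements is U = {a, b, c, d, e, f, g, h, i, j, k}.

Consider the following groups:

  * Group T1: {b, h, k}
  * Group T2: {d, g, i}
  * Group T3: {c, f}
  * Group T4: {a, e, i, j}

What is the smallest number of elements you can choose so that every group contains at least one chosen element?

3

The 3 elements {f, i, k} hit every group.
The groups T1, T3, T4 are pairwise disjoint, so any hitting set needs a separate element for each — at least 3. Hence 3 is optimal.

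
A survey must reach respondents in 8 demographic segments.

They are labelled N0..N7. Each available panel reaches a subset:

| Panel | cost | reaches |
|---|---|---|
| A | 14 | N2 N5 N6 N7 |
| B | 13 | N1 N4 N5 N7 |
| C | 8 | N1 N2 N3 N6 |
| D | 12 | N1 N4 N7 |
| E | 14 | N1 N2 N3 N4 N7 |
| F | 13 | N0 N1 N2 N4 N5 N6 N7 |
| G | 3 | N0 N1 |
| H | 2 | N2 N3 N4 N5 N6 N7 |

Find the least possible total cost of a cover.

G, H together cover every segment (G ∪ H = {N0, N1, N2, N3, N4, N5, N6, N7}); total cost 3 + 2 = 5.
No covering selection has total cost below 5.

5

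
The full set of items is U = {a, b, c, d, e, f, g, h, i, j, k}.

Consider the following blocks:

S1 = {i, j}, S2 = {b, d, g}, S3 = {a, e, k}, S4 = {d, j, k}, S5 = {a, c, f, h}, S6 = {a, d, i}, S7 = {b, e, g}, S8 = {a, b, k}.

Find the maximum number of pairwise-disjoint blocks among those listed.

S1, S2, S3 are pairwise disjoint (S1={i,j}; S2={b,d,g}; S3={a,e,k}).
Every remaining block overlaps one of these, and no 4 of the listed blocks are pairwise disjoint, so 3 is the maximum.

3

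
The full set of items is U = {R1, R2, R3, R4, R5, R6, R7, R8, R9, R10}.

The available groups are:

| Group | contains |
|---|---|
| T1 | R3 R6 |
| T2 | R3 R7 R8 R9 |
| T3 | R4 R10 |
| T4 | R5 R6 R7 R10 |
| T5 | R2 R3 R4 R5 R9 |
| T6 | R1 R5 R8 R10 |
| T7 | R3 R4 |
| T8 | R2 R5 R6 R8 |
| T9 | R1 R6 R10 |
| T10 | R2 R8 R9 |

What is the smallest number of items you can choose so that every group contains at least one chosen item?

H = {R2, R3, R10} meets every group (each contains at least one member of H), and |H| = 3.
The groups T7, T9, T10 are pairwise disjoint, so any hitting set needs a separate item for each — at least 3. Hence 3 is optimal.

3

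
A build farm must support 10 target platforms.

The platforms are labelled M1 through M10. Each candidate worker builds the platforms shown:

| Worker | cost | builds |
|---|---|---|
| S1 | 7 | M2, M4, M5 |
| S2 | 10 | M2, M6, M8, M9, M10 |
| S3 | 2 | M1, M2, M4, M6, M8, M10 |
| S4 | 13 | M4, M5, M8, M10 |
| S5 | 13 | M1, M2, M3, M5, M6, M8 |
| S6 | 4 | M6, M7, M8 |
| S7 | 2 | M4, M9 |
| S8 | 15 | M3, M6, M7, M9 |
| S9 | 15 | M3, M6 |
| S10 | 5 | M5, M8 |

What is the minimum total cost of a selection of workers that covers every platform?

S3, S5, S6, S7 together cover every platform (S3 ∪ S5 ∪ S6 ∪ S7 = {M1, M2, M3, M4, M5, M6, M7, M8, M9, M10}); total cost 2 + 13 + 4 + 2 = 21.
The greedy pick S3, S7, S6, S10, S5 costs 26; no covering selection beats 21.

21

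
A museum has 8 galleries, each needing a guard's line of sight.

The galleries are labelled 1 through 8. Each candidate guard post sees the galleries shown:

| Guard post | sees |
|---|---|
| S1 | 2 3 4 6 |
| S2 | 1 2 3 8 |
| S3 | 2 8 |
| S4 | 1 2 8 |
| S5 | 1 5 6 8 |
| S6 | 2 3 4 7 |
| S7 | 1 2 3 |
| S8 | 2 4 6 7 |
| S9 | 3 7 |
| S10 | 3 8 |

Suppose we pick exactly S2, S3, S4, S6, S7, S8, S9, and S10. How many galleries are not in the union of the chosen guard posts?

Union of S2, S3, S4, S6, S7, S8, S9, S10 = {1, 2, 3, 4, 6, 7, 8}.
Not covered: 5 — 1 gallery.

1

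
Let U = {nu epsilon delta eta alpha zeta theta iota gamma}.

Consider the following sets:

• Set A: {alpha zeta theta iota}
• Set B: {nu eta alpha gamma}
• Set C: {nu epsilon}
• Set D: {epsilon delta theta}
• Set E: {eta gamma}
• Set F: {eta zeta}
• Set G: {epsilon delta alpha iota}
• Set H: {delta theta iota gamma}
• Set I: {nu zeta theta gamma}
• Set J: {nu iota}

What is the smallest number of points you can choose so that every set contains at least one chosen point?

4

The 4 points {nu, epsilon, zeta, gamma} hit every set.
No choice of 3 points meets every set, so 4 is the minimum.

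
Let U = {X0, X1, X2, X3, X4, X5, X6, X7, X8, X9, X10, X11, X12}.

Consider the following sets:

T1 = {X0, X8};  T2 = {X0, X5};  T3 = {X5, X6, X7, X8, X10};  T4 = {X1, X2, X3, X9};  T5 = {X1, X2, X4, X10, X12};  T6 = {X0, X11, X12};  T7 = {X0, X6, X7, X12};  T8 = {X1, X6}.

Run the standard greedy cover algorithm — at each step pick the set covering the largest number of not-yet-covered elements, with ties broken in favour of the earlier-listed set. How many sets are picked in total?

4

Greedy: pick T3 (covers 5 new) → pick T4 (covers 4 new) → pick T6 (covers 3 new) → pick T5 (covers 1 new). Total picks: 4.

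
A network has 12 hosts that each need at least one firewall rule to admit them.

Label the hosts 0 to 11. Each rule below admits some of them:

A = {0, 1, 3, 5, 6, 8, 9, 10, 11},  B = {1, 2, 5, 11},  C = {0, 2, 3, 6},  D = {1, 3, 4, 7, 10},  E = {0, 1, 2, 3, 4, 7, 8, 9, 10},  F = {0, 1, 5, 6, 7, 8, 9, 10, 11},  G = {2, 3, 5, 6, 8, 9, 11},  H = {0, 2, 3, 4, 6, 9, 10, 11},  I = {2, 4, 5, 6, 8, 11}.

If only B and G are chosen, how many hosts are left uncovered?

4

Union of B, G = {1, 2, 3, 5, 6, 8, 9, 11}.
Not covered: 0, 4, 7, 10 — 4 hosts.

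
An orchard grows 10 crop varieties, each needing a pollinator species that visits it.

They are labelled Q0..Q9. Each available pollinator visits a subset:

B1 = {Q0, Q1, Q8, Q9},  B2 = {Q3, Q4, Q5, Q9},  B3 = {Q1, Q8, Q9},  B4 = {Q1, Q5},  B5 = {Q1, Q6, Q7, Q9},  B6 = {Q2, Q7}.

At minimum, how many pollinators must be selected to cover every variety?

4

Take {B1, B2, B5, B6}. Their union is {Q0, Q1, Q2, Q3, Q4, Q5, Q6, Q7, Q8, Q9}, which is all 10 varieties.
No 3 of the 6 pollinators cover everything (all 20 combinations miss at least one variety), so 4 is optimal.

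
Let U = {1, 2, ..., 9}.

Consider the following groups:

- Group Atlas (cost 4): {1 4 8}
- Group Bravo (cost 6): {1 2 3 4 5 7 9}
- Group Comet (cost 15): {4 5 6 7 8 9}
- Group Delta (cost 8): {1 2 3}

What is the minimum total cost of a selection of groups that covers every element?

Bravo, Comet together cover every element (Bravo ∪ Comet = {1, 2, 3, 4, 5, 6, 7, 8, 9}); total cost 6 + 15 = 21.
The greedy pick Bravo, Atlas, Comet costs 25; no covering selection beats 21.

21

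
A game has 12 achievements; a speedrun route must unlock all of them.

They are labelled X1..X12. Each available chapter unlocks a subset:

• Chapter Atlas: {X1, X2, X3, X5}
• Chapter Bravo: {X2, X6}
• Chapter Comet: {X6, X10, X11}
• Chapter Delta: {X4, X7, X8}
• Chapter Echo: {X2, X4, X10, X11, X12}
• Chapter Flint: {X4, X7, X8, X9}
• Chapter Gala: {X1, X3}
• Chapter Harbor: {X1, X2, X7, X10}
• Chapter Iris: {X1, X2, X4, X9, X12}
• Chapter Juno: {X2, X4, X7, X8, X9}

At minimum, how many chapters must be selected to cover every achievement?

4

Atlas and Bravo and Echo and Juno together: Atlas ∪ Bravo ∪ Echo ∪ Juno = {X1, X2, X3, X4, X5, X6, X7, X8, X9, X10, X11, X12} — every achievement is covered.
No 3 of the 10 chapters cover everything (all 120 combinations miss at least one achievement), so 4 is optimal.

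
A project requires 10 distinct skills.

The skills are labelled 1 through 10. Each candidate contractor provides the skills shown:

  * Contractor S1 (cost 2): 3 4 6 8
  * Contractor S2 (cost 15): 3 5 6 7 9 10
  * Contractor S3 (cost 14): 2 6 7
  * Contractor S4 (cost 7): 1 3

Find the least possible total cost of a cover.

38

S1, S2, S3, S4 together cover every skill (S1 ∪ S2 ∪ S3 ∪ S4 = {1, 2, 3, 4, 5, 6, 7, 8, 9, 10}); total cost 2 + 15 + 14 + 7 = 38.
No covering selection has total cost below 38.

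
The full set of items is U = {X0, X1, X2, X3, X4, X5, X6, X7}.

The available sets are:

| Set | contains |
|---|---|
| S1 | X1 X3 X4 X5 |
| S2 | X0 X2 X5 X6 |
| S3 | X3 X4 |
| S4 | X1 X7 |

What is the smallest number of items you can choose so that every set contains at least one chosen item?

3

The 3 items {X2, X3, X7} hit every set.
The sets S2, S3, S4 are pairwise disjoint, so any hitting set needs a separate item for each — at least 3. Hence 3 is optimal.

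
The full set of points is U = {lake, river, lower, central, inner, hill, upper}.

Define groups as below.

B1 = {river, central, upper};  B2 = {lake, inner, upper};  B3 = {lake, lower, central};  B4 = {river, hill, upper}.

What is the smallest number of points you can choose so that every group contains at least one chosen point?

2

H = {lake, river} meets every group (each contains at least one member of H), and |H| = 2.
The groups B3, B4 are pairwise disjoint, so any hitting set needs a separate point for each — at least 2. Hence 2 is optimal.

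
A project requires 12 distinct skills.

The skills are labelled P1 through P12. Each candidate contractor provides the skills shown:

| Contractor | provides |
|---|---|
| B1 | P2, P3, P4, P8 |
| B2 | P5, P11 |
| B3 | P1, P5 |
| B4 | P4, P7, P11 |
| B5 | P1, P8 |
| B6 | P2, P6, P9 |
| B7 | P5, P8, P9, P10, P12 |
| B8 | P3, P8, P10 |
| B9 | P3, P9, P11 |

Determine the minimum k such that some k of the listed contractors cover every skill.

5

B1 and B3 and B4 and B6 and B7 together: B1 ∪ B3 ∪ B4 ∪ B6 ∪ B7 = {P1, P2, P3, P4, P5, P6, P7, P8, P9, P10, P11, P12} — every skill is covered.
No 4 of the 9 contractors cover everything (all 126 combinations miss at least one skill), so 5 is optimal.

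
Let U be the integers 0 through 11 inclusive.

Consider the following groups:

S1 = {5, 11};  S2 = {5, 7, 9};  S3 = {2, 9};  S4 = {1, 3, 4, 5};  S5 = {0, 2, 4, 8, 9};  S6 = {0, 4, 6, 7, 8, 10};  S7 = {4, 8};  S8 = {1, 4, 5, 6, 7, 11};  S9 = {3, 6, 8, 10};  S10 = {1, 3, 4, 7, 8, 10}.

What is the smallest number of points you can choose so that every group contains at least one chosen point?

3

H = {2, 5, 8} meets every group (each contains at least one member of H), and |H| = 3.
The groups S1, S3, S9 are pairwise disjoint, so any hitting set needs a separate point for each — at least 3. Hence 3 is optimal.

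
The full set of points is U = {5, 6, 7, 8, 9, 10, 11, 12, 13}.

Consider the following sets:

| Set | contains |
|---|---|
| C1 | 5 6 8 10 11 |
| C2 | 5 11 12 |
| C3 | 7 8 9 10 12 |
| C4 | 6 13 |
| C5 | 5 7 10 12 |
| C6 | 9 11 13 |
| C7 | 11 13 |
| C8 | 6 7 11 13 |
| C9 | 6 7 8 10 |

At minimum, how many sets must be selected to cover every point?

3

C1, C5, and C6 cover everything between them: the union {5, 6, 7, 8, 9, 10, 11, 12, 13} is all of U.
No 2 of the 9 sets cover everything (all 36 combinations miss at least one point), so 3 is optimal.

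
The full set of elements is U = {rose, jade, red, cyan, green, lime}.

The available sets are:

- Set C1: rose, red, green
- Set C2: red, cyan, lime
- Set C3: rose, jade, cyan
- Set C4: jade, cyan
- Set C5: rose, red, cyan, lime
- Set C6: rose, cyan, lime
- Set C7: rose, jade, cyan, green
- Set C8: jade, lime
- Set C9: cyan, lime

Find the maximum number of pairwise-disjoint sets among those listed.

2

C1, C8 are pairwise disjoint (C1={rose,red,green}; C8={jade,lime}).
Every remaining set overlaps one of these, and no 3 of the listed sets are pairwise disjoint, so 2 is the maximum.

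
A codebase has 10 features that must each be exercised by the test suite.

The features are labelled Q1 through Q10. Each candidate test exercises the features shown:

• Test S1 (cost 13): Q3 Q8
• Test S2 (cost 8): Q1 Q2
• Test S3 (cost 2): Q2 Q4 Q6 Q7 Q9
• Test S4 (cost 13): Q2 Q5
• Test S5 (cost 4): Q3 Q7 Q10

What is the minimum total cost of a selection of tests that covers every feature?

S1, S2, S3, S4, S5 together cover every feature (S1 ∪ S2 ∪ S3 ∪ S4 ∪ S5 = {Q1, Q2, Q3, Q4, Q5, Q6, Q7, Q8, Q9, Q10}); total cost 13 + 8 + 2 + 13 + 4 = 40.
No covering selection has total cost below 40.

40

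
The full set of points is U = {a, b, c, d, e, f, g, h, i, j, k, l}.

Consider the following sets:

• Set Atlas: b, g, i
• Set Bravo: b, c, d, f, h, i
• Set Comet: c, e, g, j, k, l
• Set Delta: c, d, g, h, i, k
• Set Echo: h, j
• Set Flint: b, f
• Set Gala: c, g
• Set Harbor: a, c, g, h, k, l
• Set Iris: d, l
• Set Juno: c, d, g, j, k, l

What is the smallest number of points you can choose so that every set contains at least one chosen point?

T = {b, c, d, j} meets every set (each contains at least one member of T), and |T| = 4.
The sets Echo, Flint, Gala, Iris are pairwise disjoint, so any hitting set needs a separate point for each — at least 4. Hence 4 is optimal.

4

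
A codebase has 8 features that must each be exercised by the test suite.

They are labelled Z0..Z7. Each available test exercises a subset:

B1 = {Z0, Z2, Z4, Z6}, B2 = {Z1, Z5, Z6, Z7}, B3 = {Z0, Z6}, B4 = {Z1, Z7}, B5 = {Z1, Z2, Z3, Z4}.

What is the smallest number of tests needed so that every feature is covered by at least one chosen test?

3

B2 and B3 and B5 together: B2 ∪ B3 ∪ B5 = {Z0, Z1, Z2, Z3, Z4, Z5, Z6, Z7} — every feature is covered.
Only B5 contains Z3, so B5 is forced; the remaining 4 features need at least 2 more tests (each remaining test adds at most 3) — so at least 3 tests are needed, and 3 is optimal.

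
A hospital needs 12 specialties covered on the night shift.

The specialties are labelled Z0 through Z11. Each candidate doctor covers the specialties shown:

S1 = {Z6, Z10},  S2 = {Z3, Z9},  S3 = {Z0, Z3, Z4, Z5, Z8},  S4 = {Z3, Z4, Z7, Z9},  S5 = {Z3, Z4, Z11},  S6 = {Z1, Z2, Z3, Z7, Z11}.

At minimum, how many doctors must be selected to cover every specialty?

S1 and S3 and S4 and S6 together: S1 ∪ S3 ∪ S4 ∪ S6 = {Z0, Z1, Z2, Z3, Z4, Z5, Z6, Z7, Z8, Z9, Z10, Z11} — every specialty is covered.
No 3 of the 6 doctors cover everything (all 20 combinations miss at least one specialty), so 4 is optimal.

4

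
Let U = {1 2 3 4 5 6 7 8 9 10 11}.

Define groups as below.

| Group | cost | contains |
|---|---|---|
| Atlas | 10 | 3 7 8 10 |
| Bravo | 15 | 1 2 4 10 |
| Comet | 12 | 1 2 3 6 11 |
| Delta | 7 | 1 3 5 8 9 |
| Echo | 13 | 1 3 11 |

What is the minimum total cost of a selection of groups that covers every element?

44

Atlas, Bravo, Comet, Delta together cover every element (Atlas ∪ Bravo ∪ Comet ∪ Delta = {1, 2, 3, 4, 5, 6, 7, 8, 9, 10, 11}); total cost 10 + 15 + 12 + 7 = 44.
No covering selection has total cost below 44.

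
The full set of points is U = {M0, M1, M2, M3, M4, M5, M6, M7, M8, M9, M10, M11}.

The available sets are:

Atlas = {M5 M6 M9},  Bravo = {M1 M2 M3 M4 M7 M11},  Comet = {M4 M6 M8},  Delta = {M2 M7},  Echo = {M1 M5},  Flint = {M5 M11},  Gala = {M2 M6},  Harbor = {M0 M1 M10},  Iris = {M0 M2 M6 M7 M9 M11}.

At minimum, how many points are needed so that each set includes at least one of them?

H = {M0, M2, M5, M8} meets every set (each contains at least one member of H), and |H| = 4.
The sets Comet, Delta, Flint, Harbor are pairwise disjoint, so any hitting set needs a separate point for each — at least 4. Hence 4 is optimal.

4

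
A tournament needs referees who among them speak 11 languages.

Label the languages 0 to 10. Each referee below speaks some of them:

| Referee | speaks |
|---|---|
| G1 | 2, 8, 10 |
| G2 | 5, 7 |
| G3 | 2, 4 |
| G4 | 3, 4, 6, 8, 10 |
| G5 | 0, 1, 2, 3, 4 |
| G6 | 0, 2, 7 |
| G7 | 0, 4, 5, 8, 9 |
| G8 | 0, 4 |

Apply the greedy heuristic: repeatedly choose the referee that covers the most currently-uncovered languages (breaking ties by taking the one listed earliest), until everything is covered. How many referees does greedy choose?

Greedy: pick G4 (covers 5 new) → pick G5 (covers 3 new) → pick G2 (covers 2 new) → pick G7 (covers 1 new). Total picks: 4.

4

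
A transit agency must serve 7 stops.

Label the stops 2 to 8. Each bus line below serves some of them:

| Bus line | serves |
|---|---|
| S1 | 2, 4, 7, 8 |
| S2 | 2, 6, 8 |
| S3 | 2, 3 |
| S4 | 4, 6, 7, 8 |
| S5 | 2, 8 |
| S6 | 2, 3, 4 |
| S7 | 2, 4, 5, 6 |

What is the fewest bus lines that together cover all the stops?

Take {S1, S3, S7}. Their union is {2, 3, 4, 5, 6, 7, 8}, which is all 7 stops.
Only S7 contains 5, so S7 is forced; the remaining 3 stops need at least 2 more bus lines (each remaining bus line adds at most 2) — so at least 3 bus lines are needed, and 3 is optimal.

3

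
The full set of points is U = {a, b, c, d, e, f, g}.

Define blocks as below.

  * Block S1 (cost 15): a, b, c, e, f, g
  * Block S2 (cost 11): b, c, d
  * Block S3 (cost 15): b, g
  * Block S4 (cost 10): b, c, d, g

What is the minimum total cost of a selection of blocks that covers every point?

25

S1, S4 together cover every point (S1 ∪ S4 = {a, b, c, d, e, f, g}); total cost 15 + 10 = 25.
No covering selection has total cost below 25.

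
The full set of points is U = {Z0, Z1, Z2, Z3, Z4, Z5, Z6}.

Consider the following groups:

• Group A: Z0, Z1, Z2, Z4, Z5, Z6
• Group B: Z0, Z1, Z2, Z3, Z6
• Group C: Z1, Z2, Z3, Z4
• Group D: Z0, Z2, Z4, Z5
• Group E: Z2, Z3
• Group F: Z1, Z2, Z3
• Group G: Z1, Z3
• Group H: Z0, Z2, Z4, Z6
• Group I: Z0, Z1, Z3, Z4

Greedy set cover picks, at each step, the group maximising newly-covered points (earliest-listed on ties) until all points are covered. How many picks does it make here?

Greedy: pick A (covers 6 new) → pick B (covers 1 new). Total picks: 2.

2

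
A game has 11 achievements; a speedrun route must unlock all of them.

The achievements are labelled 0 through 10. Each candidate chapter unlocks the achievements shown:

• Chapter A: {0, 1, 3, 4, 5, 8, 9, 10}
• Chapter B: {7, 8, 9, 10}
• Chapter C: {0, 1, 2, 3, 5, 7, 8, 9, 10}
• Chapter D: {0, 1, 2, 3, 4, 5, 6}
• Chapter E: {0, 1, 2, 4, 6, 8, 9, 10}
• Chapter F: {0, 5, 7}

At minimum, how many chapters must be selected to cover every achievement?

2

Take {C, E}. Their union is {0, 1, 2, 3, 4, 5, 6, 7, 8, 9, 10}, which is all 11 achievements.
No single chapter has all 11 achievements (the largest, C, has 9), so 2 is optimal.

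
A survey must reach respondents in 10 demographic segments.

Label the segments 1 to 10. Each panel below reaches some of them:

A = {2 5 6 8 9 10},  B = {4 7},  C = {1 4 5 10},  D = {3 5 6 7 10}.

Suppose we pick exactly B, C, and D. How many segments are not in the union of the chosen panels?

Union of B, C, D = {1, 3, 4, 5, 6, 7, 10}.
Not covered: 2, 8, 9 — 3 segments.

3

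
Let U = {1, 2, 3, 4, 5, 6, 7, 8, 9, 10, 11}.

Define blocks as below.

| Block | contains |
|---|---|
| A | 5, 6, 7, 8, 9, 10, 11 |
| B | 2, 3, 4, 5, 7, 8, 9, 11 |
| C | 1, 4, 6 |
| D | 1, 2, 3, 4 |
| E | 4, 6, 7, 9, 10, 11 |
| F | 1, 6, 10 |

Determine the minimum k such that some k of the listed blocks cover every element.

2

A and D together: A ∪ D = {1, 2, 3, 4, 5, 6, 7, 8, 9, 10, 11} — every element is covered.
No single block has all 11 elements (the largest, B, has 8), so 2 is optimal.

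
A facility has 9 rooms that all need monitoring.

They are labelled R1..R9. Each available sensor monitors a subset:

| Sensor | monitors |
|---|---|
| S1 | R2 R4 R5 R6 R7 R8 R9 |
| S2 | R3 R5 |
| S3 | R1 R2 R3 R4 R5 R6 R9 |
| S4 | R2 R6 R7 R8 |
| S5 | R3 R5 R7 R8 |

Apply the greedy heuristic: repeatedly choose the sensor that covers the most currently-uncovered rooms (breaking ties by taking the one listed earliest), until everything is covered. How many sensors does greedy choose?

Greedy: pick S1 (covers 7 new) → pick S3 (covers 2 new). Total picks: 2.

2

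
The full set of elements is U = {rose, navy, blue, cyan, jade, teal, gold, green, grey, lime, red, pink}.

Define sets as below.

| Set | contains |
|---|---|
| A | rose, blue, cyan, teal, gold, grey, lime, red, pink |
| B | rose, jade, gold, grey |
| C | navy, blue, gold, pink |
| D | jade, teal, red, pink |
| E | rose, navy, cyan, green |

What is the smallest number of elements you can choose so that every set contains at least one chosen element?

2

H = {rose, pink} meets every set (each contains at least one member of H), and |H| = 2.
The sets D, E are pairwise disjoint, so any hitting set needs a separate element for each — at least 2. Hence 2 is optimal.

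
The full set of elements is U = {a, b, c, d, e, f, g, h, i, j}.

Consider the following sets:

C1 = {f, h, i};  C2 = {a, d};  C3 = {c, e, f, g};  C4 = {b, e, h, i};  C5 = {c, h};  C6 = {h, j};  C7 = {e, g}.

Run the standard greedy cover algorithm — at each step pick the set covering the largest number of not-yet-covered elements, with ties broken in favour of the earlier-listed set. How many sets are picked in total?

Greedy: pick C3 (covers 4 new) → pick C4 (covers 3 new) → pick C2 (covers 2 new) → pick C6 (covers 1 new). Total picks: 4.

4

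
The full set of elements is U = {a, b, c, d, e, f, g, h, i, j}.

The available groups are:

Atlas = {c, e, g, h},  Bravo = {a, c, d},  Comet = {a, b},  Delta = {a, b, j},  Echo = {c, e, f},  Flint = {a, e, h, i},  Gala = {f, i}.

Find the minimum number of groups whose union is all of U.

Atlas, Bravo, Delta, and Gala cover everything between them: the union {a, b, c, d, e, f, g, h, i, j} is all of U.
Only Bravo contains d, so Bravo is forced; the remaining 7 elements need at least 3 more groups (each remaining group adds at most 3) — so at least 4 groups are needed, and 4 is optimal.

4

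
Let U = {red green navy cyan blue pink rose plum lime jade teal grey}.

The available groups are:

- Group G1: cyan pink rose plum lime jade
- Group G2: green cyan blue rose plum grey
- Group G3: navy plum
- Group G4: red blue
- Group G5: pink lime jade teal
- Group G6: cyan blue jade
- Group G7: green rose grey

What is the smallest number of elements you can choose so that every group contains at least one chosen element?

4

H = {red, green, navy, jade} meets every group (each contains at least one member of H), and |H| = 4.
The groups G3, G4, G5, G7 are pairwise disjoint, so any hitting set needs a separate element for each — at least 4. Hence 4 is optimal.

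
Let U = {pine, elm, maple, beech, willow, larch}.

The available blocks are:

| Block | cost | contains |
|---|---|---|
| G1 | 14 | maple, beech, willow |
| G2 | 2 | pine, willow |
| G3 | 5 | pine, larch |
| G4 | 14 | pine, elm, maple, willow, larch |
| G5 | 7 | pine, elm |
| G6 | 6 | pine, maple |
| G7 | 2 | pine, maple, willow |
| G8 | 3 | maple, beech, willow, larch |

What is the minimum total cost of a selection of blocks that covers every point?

G5, G8 together cover every point (G5 ∪ G8 = {pine, elm, maple, beech, willow, larch}); total cost 7 + 3 = 10.
The greedy pick G7, G8, G5 costs 12; no covering selection beats 10.

10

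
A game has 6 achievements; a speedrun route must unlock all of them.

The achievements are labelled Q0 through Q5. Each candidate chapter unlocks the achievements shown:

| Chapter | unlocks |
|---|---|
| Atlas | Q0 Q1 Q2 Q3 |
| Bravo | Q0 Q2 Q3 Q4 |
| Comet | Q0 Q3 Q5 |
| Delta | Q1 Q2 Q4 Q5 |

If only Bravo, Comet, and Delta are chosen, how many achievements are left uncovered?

0

Union of Bravo, Comet, Delta = {Q0, Q1, Q2, Q3, Q4, Q5} — that's every achievement, so 0 are uncovered.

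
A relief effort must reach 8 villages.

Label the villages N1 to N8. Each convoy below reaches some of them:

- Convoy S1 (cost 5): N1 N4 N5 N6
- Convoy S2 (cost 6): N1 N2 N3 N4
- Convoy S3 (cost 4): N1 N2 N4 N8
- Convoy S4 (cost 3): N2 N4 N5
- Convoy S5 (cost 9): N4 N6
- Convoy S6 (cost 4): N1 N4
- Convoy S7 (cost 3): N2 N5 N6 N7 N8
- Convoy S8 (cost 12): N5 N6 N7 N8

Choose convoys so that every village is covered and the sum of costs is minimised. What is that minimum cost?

S2, S7 together cover every village (S2 ∪ S7 = {N1, N2, N3, N4, N5, N6, N7, N8}); total cost 6 + 3 = 9.
No covering selection has total cost below 9.

9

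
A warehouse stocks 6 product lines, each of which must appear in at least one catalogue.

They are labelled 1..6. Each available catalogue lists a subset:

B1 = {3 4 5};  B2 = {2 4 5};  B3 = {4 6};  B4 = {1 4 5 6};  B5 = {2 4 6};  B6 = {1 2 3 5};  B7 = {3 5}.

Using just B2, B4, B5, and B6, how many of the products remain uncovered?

Union of B2, B4, B5, B6 = {1, 2, 3, 4, 5, 6} — that's every product, so 0 are uncovered.

0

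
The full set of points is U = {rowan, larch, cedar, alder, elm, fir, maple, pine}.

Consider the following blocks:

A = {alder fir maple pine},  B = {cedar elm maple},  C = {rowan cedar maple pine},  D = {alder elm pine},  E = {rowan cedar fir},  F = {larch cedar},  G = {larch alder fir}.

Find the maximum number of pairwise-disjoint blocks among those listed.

D, F are pairwise disjoint (D={alder,elm,pine}; F={larch,cedar}).
Every remaining block overlaps one of these, and no 3 of the listed blocks are pairwise disjoint, so 2 is the maximum.

2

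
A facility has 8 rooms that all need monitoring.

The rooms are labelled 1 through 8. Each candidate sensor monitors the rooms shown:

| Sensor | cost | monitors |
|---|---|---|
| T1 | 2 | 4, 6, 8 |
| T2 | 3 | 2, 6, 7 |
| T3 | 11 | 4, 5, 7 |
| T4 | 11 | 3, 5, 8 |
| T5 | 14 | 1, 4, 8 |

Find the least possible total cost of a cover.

28

T2, T4, T5 together cover every room (T2 ∪ T4 ∪ T5 = {1, 2, 3, 4, 5, 6, 7, 8}); total cost 3 + 11 + 14 = 28.
The greedy pick T1, T2, T4, T5 costs 30; no covering selection beats 28.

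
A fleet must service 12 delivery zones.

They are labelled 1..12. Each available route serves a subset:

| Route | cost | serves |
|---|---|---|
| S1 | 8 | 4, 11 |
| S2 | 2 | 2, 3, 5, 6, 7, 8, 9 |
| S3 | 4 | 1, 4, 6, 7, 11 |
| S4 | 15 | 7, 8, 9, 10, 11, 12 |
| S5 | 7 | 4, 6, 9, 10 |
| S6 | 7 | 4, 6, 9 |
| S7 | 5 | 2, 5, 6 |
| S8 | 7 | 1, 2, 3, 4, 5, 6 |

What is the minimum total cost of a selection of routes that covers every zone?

21

S2, S3, S4 together cover every zone (S2 ∪ S3 ∪ S4 = {1, 2, 3, 4, 5, 6, 7, 8, 9, 10, 11, 12}); total cost 2 + 4 + 15 = 21.
The greedy pick S2, S3, S5, S4 costs 28; no covering selection beats 21.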